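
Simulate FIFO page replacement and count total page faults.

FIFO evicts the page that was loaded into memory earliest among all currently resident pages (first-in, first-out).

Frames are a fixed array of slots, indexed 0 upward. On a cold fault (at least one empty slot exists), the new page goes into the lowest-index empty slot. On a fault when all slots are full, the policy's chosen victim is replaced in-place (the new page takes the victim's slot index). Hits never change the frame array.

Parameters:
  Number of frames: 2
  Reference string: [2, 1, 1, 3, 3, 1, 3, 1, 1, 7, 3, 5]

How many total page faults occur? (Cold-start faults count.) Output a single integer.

Step 0: ref 2 → FAULT, frames=[2,-]
Step 1: ref 1 → FAULT, frames=[2,1]
Step 2: ref 1 → HIT, frames=[2,1]
Step 3: ref 3 → FAULT (evict 2), frames=[3,1]
Step 4: ref 3 → HIT, frames=[3,1]
Step 5: ref 1 → HIT, frames=[3,1]
Step 6: ref 3 → HIT, frames=[3,1]
Step 7: ref 1 → HIT, frames=[3,1]
Step 8: ref 1 → HIT, frames=[3,1]
Step 9: ref 7 → FAULT (evict 1), frames=[3,7]
Step 10: ref 3 → HIT, frames=[3,7]
Step 11: ref 5 → FAULT (evict 3), frames=[5,7]
Total faults: 5

Answer: 5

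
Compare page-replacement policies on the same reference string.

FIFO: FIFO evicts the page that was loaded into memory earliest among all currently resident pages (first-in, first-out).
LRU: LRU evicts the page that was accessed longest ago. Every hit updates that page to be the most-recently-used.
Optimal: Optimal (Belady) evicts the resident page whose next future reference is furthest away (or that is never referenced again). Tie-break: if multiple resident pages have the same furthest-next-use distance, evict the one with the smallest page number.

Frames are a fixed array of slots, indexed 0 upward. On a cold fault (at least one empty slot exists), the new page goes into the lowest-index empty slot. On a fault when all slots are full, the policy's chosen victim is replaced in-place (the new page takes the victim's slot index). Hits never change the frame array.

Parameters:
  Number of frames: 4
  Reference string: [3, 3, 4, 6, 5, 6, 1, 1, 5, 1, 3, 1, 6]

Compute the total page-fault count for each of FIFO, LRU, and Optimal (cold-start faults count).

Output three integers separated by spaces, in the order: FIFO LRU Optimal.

--- FIFO ---
  step 0: ref 3 -> FAULT, frames=[3,-,-,-] (faults so far: 1)
  step 1: ref 3 -> HIT, frames=[3,-,-,-] (faults so far: 1)
  step 2: ref 4 -> FAULT, frames=[3,4,-,-] (faults so far: 2)
  step 3: ref 6 -> FAULT, frames=[3,4,6,-] (faults so far: 3)
  step 4: ref 5 -> FAULT, frames=[3,4,6,5] (faults so far: 4)
  step 5: ref 6 -> HIT, frames=[3,4,6,5] (faults so far: 4)
  step 6: ref 1 -> FAULT, evict 3, frames=[1,4,6,5] (faults so far: 5)
  step 7: ref 1 -> HIT, frames=[1,4,6,5] (faults so far: 5)
  step 8: ref 5 -> HIT, frames=[1,4,6,5] (faults so far: 5)
  step 9: ref 1 -> HIT, frames=[1,4,6,5] (faults so far: 5)
  step 10: ref 3 -> FAULT, evict 4, frames=[1,3,6,5] (faults so far: 6)
  step 11: ref 1 -> HIT, frames=[1,3,6,5] (faults so far: 6)
  step 12: ref 6 -> HIT, frames=[1,3,6,5] (faults so far: 6)
  FIFO total faults: 6
--- LRU ---
  step 0: ref 3 -> FAULT, frames=[3,-,-,-] (faults so far: 1)
  step 1: ref 3 -> HIT, frames=[3,-,-,-] (faults so far: 1)
  step 2: ref 4 -> FAULT, frames=[3,4,-,-] (faults so far: 2)
  step 3: ref 6 -> FAULT, frames=[3,4,6,-] (faults so far: 3)
  step 4: ref 5 -> FAULT, frames=[3,4,6,5] (faults so far: 4)
  step 5: ref 6 -> HIT, frames=[3,4,6,5] (faults so far: 4)
  step 6: ref 1 -> FAULT, evict 3, frames=[1,4,6,5] (faults so far: 5)
  step 7: ref 1 -> HIT, frames=[1,4,6,5] (faults so far: 5)
  step 8: ref 5 -> HIT, frames=[1,4,6,5] (faults so far: 5)
  step 9: ref 1 -> HIT, frames=[1,4,6,5] (faults so far: 5)
  step 10: ref 3 -> FAULT, evict 4, frames=[1,3,6,5] (faults so far: 6)
  step 11: ref 1 -> HIT, frames=[1,3,6,5] (faults so far: 6)
  step 12: ref 6 -> HIT, frames=[1,3,6,5] (faults so far: 6)
  LRU total faults: 6
--- Optimal ---
  step 0: ref 3 -> FAULT, frames=[3,-,-,-] (faults so far: 1)
  step 1: ref 3 -> HIT, frames=[3,-,-,-] (faults so far: 1)
  step 2: ref 4 -> FAULT, frames=[3,4,-,-] (faults so far: 2)
  step 3: ref 6 -> FAULT, frames=[3,4,6,-] (faults so far: 3)
  step 4: ref 5 -> FAULT, frames=[3,4,6,5] (faults so far: 4)
  step 5: ref 6 -> HIT, frames=[3,4,6,5] (faults so far: 4)
  step 6: ref 1 -> FAULT, evict 4, frames=[3,1,6,5] (faults so far: 5)
  step 7: ref 1 -> HIT, frames=[3,1,6,5] (faults so far: 5)
  step 8: ref 5 -> HIT, frames=[3,1,6,5] (faults so far: 5)
  step 9: ref 1 -> HIT, frames=[3,1,6,5] (faults so far: 5)
  step 10: ref 3 -> HIT, frames=[3,1,6,5] (faults so far: 5)
  step 11: ref 1 -> HIT, frames=[3,1,6,5] (faults so far: 5)
  step 12: ref 6 -> HIT, frames=[3,1,6,5] (faults so far: 5)
  Optimal total faults: 5

Answer: 6 6 5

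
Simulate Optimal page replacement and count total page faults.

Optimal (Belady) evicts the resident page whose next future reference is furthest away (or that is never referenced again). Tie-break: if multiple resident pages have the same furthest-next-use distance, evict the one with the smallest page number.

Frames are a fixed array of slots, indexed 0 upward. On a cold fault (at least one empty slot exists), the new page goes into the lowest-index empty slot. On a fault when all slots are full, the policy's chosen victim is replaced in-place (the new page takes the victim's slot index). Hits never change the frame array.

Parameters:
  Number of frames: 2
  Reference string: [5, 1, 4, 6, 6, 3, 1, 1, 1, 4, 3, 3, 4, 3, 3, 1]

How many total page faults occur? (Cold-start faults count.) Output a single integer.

Answer: 7

Derivation:
Step 0: ref 5 → FAULT, frames=[5,-]
Step 1: ref 1 → FAULT, frames=[5,1]
Step 2: ref 4 → FAULT (evict 5), frames=[4,1]
Step 3: ref 6 → FAULT (evict 4), frames=[6,1]
Step 4: ref 6 → HIT, frames=[6,1]
Step 5: ref 3 → FAULT (evict 6), frames=[3,1]
Step 6: ref 1 → HIT, frames=[3,1]
Step 7: ref 1 → HIT, frames=[3,1]
Step 8: ref 1 → HIT, frames=[3,1]
Step 9: ref 4 → FAULT (evict 1), frames=[3,4]
Step 10: ref 3 → HIT, frames=[3,4]
Step 11: ref 3 → HIT, frames=[3,4]
Step 12: ref 4 → HIT, frames=[3,4]
Step 13: ref 3 → HIT, frames=[3,4]
Step 14: ref 3 → HIT, frames=[3,4]
Step 15: ref 1 → FAULT (evict 3), frames=[1,4]
Total faults: 7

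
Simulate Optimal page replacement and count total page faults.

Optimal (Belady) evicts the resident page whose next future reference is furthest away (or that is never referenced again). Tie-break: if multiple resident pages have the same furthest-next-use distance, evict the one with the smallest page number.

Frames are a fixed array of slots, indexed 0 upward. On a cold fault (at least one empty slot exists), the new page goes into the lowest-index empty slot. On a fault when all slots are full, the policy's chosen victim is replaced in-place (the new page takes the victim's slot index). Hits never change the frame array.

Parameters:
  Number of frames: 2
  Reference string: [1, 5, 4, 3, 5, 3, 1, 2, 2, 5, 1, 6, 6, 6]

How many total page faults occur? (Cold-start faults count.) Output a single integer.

Step 0: ref 1 → FAULT, frames=[1,-]
Step 1: ref 5 → FAULT, frames=[1,5]
Step 2: ref 4 → FAULT (evict 1), frames=[4,5]
Step 3: ref 3 → FAULT (evict 4), frames=[3,5]
Step 4: ref 5 → HIT, frames=[3,5]
Step 5: ref 3 → HIT, frames=[3,5]
Step 6: ref 1 → FAULT (evict 3), frames=[1,5]
Step 7: ref 2 → FAULT (evict 1), frames=[2,5]
Step 8: ref 2 → HIT, frames=[2,5]
Step 9: ref 5 → HIT, frames=[2,5]
Step 10: ref 1 → FAULT (evict 2), frames=[1,5]
Step 11: ref 6 → FAULT (evict 1), frames=[6,5]
Step 12: ref 6 → HIT, frames=[6,5]
Step 13: ref 6 → HIT, frames=[6,5]
Total faults: 8

Answer: 8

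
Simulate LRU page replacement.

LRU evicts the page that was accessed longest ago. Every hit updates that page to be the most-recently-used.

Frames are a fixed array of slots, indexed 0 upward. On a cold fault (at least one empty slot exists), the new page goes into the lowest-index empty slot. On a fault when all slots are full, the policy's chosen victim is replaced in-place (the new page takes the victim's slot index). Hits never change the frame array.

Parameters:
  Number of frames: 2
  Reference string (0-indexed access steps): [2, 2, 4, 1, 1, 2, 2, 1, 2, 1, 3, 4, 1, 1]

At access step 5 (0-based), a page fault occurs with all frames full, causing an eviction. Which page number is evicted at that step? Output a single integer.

Answer: 4

Derivation:
Step 0: ref 2 -> FAULT, frames=[2,-]
Step 1: ref 2 -> HIT, frames=[2,-]
Step 2: ref 4 -> FAULT, frames=[2,4]
Step 3: ref 1 -> FAULT, evict 2, frames=[1,4]
Step 4: ref 1 -> HIT, frames=[1,4]
Step 5: ref 2 -> FAULT, evict 4, frames=[1,2]
At step 5: evicted page 4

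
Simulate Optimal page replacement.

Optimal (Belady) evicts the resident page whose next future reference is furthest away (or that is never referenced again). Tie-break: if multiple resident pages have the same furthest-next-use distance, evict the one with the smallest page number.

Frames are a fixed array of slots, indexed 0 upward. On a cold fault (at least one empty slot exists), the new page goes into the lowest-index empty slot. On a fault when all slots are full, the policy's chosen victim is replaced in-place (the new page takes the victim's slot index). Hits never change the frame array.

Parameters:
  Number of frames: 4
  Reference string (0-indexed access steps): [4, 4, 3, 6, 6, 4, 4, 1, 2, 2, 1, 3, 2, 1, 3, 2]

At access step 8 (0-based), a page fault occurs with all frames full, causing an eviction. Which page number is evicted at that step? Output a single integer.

Answer: 4

Derivation:
Step 0: ref 4 -> FAULT, frames=[4,-,-,-]
Step 1: ref 4 -> HIT, frames=[4,-,-,-]
Step 2: ref 3 -> FAULT, frames=[4,3,-,-]
Step 3: ref 6 -> FAULT, frames=[4,3,6,-]
Step 4: ref 6 -> HIT, frames=[4,3,6,-]
Step 5: ref 4 -> HIT, frames=[4,3,6,-]
Step 6: ref 4 -> HIT, frames=[4,3,6,-]
Step 7: ref 1 -> FAULT, frames=[4,3,6,1]
Step 8: ref 2 -> FAULT, evict 4, frames=[2,3,6,1]
At step 8: evicted page 4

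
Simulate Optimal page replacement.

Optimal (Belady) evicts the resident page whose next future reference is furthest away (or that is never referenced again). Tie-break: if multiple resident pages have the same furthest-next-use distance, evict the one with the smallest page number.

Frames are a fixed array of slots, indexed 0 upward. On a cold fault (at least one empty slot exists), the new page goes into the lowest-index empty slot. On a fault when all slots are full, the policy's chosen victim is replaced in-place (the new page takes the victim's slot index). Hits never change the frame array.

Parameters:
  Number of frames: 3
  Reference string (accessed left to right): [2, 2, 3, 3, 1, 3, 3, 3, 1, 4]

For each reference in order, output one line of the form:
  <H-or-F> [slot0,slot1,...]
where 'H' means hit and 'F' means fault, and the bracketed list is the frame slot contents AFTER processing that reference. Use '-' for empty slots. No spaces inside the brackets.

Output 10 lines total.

F [2,-,-]
H [2,-,-]
F [2,3,-]
H [2,3,-]
F [2,3,1]
H [2,3,1]
H [2,3,1]
H [2,3,1]
H [2,3,1]
F [2,3,4]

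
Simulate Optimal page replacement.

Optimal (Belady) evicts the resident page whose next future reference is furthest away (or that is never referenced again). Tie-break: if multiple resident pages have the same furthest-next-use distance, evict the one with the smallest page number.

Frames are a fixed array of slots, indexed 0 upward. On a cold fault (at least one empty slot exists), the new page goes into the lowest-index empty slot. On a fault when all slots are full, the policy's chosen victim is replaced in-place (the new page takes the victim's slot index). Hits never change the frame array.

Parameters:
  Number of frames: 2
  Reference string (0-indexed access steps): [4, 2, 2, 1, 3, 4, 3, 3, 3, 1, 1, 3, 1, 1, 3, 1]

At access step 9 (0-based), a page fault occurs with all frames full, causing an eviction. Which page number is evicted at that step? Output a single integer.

Answer: 4

Derivation:
Step 0: ref 4 -> FAULT, frames=[4,-]
Step 1: ref 2 -> FAULT, frames=[4,2]
Step 2: ref 2 -> HIT, frames=[4,2]
Step 3: ref 1 -> FAULT, evict 2, frames=[4,1]
Step 4: ref 3 -> FAULT, evict 1, frames=[4,3]
Step 5: ref 4 -> HIT, frames=[4,3]
Step 6: ref 3 -> HIT, frames=[4,3]
Step 7: ref 3 -> HIT, frames=[4,3]
Step 8: ref 3 -> HIT, frames=[4,3]
Step 9: ref 1 -> FAULT, evict 4, frames=[1,3]
At step 9: evicted page 4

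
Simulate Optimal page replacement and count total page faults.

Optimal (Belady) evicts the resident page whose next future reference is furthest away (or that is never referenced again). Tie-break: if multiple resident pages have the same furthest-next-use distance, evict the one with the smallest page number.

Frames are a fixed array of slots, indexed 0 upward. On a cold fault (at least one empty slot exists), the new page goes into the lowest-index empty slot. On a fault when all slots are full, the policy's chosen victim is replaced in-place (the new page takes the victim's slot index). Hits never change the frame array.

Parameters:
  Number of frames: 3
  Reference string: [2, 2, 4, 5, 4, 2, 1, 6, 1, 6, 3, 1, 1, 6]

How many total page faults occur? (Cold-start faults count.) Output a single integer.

Step 0: ref 2 → FAULT, frames=[2,-,-]
Step 1: ref 2 → HIT, frames=[2,-,-]
Step 2: ref 4 → FAULT, frames=[2,4,-]
Step 3: ref 5 → FAULT, frames=[2,4,5]
Step 4: ref 4 → HIT, frames=[2,4,5]
Step 5: ref 2 → HIT, frames=[2,4,5]
Step 6: ref 1 → FAULT (evict 2), frames=[1,4,5]
Step 7: ref 6 → FAULT (evict 4), frames=[1,6,5]
Step 8: ref 1 → HIT, frames=[1,6,5]
Step 9: ref 6 → HIT, frames=[1,6,5]
Step 10: ref 3 → FAULT (evict 5), frames=[1,6,3]
Step 11: ref 1 → HIT, frames=[1,6,3]
Step 12: ref 1 → HIT, frames=[1,6,3]
Step 13: ref 6 → HIT, frames=[1,6,3]
Total faults: 6

Answer: 6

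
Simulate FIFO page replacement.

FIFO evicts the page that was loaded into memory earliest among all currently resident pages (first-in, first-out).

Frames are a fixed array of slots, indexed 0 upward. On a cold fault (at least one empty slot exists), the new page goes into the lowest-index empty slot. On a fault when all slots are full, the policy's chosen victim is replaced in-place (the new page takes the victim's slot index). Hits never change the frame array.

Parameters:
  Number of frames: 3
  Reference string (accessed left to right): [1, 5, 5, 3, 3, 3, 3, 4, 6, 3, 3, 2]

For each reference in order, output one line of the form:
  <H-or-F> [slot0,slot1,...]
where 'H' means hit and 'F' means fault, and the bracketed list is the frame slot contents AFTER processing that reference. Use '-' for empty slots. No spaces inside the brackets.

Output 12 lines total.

F [1,-,-]
F [1,5,-]
H [1,5,-]
F [1,5,3]
H [1,5,3]
H [1,5,3]
H [1,5,3]
F [4,5,3]
F [4,6,3]
H [4,6,3]
H [4,6,3]
F [4,6,2]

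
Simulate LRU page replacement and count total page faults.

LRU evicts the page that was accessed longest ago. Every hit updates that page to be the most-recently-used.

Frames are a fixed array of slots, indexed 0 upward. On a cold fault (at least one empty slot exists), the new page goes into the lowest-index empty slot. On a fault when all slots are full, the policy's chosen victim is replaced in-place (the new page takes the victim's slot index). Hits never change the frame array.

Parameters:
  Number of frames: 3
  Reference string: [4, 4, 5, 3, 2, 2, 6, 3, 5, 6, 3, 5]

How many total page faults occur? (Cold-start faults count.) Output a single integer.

Step 0: ref 4 → FAULT, frames=[4,-,-]
Step 1: ref 4 → HIT, frames=[4,-,-]
Step 2: ref 5 → FAULT, frames=[4,5,-]
Step 3: ref 3 → FAULT, frames=[4,5,3]
Step 4: ref 2 → FAULT (evict 4), frames=[2,5,3]
Step 5: ref 2 → HIT, frames=[2,5,3]
Step 6: ref 6 → FAULT (evict 5), frames=[2,6,3]
Step 7: ref 3 → HIT, frames=[2,6,3]
Step 8: ref 5 → FAULT (evict 2), frames=[5,6,3]
Step 9: ref 6 → HIT, frames=[5,6,3]
Step 10: ref 3 → HIT, frames=[5,6,3]
Step 11: ref 5 → HIT, frames=[5,6,3]
Total faults: 6

Answer: 6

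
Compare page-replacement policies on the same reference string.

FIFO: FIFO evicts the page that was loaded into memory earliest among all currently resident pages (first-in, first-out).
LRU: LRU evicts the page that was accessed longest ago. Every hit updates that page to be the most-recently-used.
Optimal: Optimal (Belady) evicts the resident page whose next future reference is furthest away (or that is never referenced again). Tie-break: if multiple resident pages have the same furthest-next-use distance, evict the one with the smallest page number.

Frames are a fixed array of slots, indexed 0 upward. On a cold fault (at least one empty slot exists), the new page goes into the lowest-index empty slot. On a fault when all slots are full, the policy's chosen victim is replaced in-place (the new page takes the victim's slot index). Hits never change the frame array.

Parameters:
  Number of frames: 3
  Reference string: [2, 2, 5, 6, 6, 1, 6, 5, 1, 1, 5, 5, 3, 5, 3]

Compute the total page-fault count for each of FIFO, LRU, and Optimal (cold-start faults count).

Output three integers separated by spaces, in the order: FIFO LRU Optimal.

Answer: 6 5 5

Derivation:
--- FIFO ---
  step 0: ref 2 -> FAULT, frames=[2,-,-] (faults so far: 1)
  step 1: ref 2 -> HIT, frames=[2,-,-] (faults so far: 1)
  step 2: ref 5 -> FAULT, frames=[2,5,-] (faults so far: 2)
  step 3: ref 6 -> FAULT, frames=[2,5,6] (faults so far: 3)
  step 4: ref 6 -> HIT, frames=[2,5,6] (faults so far: 3)
  step 5: ref 1 -> FAULT, evict 2, frames=[1,5,6] (faults so far: 4)
  step 6: ref 6 -> HIT, frames=[1,5,6] (faults so far: 4)
  step 7: ref 5 -> HIT, frames=[1,5,6] (faults so far: 4)
  step 8: ref 1 -> HIT, frames=[1,5,6] (faults so far: 4)
  step 9: ref 1 -> HIT, frames=[1,5,6] (faults so far: 4)
  step 10: ref 5 -> HIT, frames=[1,5,6] (faults so far: 4)
  step 11: ref 5 -> HIT, frames=[1,5,6] (faults so far: 4)
  step 12: ref 3 -> FAULT, evict 5, frames=[1,3,6] (faults so far: 5)
  step 13: ref 5 -> FAULT, evict 6, frames=[1,3,5] (faults so far: 6)
  step 14: ref 3 -> HIT, frames=[1,3,5] (faults so far: 6)
  FIFO total faults: 6
--- LRU ---
  step 0: ref 2 -> FAULT, frames=[2,-,-] (faults so far: 1)
  step 1: ref 2 -> HIT, frames=[2,-,-] (faults so far: 1)
  step 2: ref 5 -> FAULT, frames=[2,5,-] (faults so far: 2)
  step 3: ref 6 -> FAULT, frames=[2,5,6] (faults so far: 3)
  step 4: ref 6 -> HIT, frames=[2,5,6] (faults so far: 3)
  step 5: ref 1 -> FAULT, evict 2, frames=[1,5,6] (faults so far: 4)
  step 6: ref 6 -> HIT, frames=[1,5,6] (faults so far: 4)
  step 7: ref 5 -> HIT, frames=[1,5,6] (faults so far: 4)
  step 8: ref 1 -> HIT, frames=[1,5,6] (faults so far: 4)
  step 9: ref 1 -> HIT, frames=[1,5,6] (faults so far: 4)
  step 10: ref 5 -> HIT, frames=[1,5,6] (faults so far: 4)
  step 11: ref 5 -> HIT, frames=[1,5,6] (faults so far: 4)
  step 12: ref 3 -> FAULT, evict 6, frames=[1,5,3] (faults so far: 5)
  step 13: ref 5 -> HIT, frames=[1,5,3] (faults so far: 5)
  step 14: ref 3 -> HIT, frames=[1,5,3] (faults so far: 5)
  LRU total faults: 5
--- Optimal ---
  step 0: ref 2 -> FAULT, frames=[2,-,-] (faults so far: 1)
  step 1: ref 2 -> HIT, frames=[2,-,-] (faults so far: 1)
  step 2: ref 5 -> FAULT, frames=[2,5,-] (faults so far: 2)
  step 3: ref 6 -> FAULT, frames=[2,5,6] (faults so far: 3)
  step 4: ref 6 -> HIT, frames=[2,5,6] (faults so far: 3)
  step 5: ref 1 -> FAULT, evict 2, frames=[1,5,6] (faults so far: 4)
  step 6: ref 6 -> HIT, frames=[1,5,6] (faults so far: 4)
  step 7: ref 5 -> HIT, frames=[1,5,6] (faults so far: 4)
  step 8: ref 1 -> HIT, frames=[1,5,6] (faults so far: 4)
  step 9: ref 1 -> HIT, frames=[1,5,6] (faults so far: 4)
  step 10: ref 5 -> HIT, frames=[1,5,6] (faults so far: 4)
  step 11: ref 5 -> HIT, frames=[1,5,6] (faults so far: 4)
  step 12: ref 3 -> FAULT, evict 1, frames=[3,5,6] (faults so far: 5)
  step 13: ref 5 -> HIT, frames=[3,5,6] (faults so far: 5)
  step 14: ref 3 -> HIT, frames=[3,5,6] (faults so far: 5)
  Optimal total faults: 5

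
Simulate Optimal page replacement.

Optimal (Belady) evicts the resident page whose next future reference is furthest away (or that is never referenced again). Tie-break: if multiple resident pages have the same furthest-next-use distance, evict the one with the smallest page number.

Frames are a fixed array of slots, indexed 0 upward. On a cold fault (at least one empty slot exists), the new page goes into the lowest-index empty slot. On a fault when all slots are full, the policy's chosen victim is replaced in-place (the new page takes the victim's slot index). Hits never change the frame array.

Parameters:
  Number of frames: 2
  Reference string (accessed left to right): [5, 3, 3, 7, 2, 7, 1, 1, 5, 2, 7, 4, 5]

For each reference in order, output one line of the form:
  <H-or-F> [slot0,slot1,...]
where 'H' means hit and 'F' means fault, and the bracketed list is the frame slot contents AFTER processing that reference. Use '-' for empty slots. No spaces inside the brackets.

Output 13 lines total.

F [5,-]
F [5,3]
H [5,3]
F [5,7]
F [2,7]
H [2,7]
F [2,1]
H [2,1]
F [2,5]
H [2,5]
F [7,5]
F [4,5]
H [4,5]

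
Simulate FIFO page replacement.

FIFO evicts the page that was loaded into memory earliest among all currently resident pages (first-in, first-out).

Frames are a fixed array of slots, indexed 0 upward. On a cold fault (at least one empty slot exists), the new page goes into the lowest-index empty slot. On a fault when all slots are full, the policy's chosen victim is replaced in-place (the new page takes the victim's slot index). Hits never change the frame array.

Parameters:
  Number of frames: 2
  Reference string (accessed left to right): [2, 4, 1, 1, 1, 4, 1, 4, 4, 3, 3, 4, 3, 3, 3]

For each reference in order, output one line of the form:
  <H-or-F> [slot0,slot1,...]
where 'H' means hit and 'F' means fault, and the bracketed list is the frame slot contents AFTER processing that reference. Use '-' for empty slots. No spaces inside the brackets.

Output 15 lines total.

F [2,-]
F [2,4]
F [1,4]
H [1,4]
H [1,4]
H [1,4]
H [1,4]
H [1,4]
H [1,4]
F [1,3]
H [1,3]
F [4,3]
H [4,3]
H [4,3]
H [4,3]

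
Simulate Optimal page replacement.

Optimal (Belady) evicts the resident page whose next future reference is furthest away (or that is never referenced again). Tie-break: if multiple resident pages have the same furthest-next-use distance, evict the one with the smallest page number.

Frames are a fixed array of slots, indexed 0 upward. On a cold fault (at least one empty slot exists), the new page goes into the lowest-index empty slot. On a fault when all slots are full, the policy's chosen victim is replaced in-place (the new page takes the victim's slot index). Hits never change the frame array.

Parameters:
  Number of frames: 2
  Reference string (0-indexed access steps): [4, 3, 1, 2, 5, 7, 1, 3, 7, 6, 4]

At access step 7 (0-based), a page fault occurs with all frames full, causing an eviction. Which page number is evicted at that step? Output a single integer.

Step 0: ref 4 -> FAULT, frames=[4,-]
Step 1: ref 3 -> FAULT, frames=[4,3]
Step 2: ref 1 -> FAULT, evict 4, frames=[1,3]
Step 3: ref 2 -> FAULT, evict 3, frames=[1,2]
Step 4: ref 5 -> FAULT, evict 2, frames=[1,5]
Step 5: ref 7 -> FAULT, evict 5, frames=[1,7]
Step 6: ref 1 -> HIT, frames=[1,7]
Step 7: ref 3 -> FAULT, evict 1, frames=[3,7]
At step 7: evicted page 1

Answer: 1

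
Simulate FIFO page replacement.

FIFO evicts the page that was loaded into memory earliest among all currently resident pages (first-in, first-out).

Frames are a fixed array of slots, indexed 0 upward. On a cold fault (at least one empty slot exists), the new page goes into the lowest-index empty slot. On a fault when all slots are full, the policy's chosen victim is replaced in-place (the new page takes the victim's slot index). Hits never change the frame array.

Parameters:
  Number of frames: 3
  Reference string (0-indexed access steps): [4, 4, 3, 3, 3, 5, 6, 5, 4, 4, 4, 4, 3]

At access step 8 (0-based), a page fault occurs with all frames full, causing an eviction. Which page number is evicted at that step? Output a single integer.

Step 0: ref 4 -> FAULT, frames=[4,-,-]
Step 1: ref 4 -> HIT, frames=[4,-,-]
Step 2: ref 3 -> FAULT, frames=[4,3,-]
Step 3: ref 3 -> HIT, frames=[4,3,-]
Step 4: ref 3 -> HIT, frames=[4,3,-]
Step 5: ref 5 -> FAULT, frames=[4,3,5]
Step 6: ref 6 -> FAULT, evict 4, frames=[6,3,5]
Step 7: ref 5 -> HIT, frames=[6,3,5]
Step 8: ref 4 -> FAULT, evict 3, frames=[6,4,5]
At step 8: evicted page 3

Answer: 3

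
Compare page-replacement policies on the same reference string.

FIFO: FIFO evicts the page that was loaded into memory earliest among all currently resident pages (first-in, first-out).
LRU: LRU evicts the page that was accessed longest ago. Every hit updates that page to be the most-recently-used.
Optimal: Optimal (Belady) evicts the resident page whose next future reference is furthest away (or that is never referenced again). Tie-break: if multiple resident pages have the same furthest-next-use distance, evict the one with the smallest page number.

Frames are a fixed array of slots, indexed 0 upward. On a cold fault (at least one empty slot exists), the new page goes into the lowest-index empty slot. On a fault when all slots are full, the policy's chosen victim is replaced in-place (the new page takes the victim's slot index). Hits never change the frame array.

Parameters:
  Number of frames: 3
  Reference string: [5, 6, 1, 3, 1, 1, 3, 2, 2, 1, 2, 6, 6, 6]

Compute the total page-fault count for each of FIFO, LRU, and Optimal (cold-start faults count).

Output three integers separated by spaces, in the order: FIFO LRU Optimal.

--- FIFO ---
  step 0: ref 5 -> FAULT, frames=[5,-,-] (faults so far: 1)
  step 1: ref 6 -> FAULT, frames=[5,6,-] (faults so far: 2)
  step 2: ref 1 -> FAULT, frames=[5,6,1] (faults so far: 3)
  step 3: ref 3 -> FAULT, evict 5, frames=[3,6,1] (faults so far: 4)
  step 4: ref 1 -> HIT, frames=[3,6,1] (faults so far: 4)
  step 5: ref 1 -> HIT, frames=[3,6,1] (faults so far: 4)
  step 6: ref 3 -> HIT, frames=[3,6,1] (faults so far: 4)
  step 7: ref 2 -> FAULT, evict 6, frames=[3,2,1] (faults so far: 5)
  step 8: ref 2 -> HIT, frames=[3,2,1] (faults so far: 5)
  step 9: ref 1 -> HIT, frames=[3,2,1] (faults so far: 5)
  step 10: ref 2 -> HIT, frames=[3,2,1] (faults so far: 5)
  step 11: ref 6 -> FAULT, evict 1, frames=[3,2,6] (faults so far: 6)
  step 12: ref 6 -> HIT, frames=[3,2,6] (faults so far: 6)
  step 13: ref 6 -> HIT, frames=[3,2,6] (faults so far: 6)
  FIFO total faults: 6
--- LRU ---
  step 0: ref 5 -> FAULT, frames=[5,-,-] (faults so far: 1)
  step 1: ref 6 -> FAULT, frames=[5,6,-] (faults so far: 2)
  step 2: ref 1 -> FAULT, frames=[5,6,1] (faults so far: 3)
  step 3: ref 3 -> FAULT, evict 5, frames=[3,6,1] (faults so far: 4)
  step 4: ref 1 -> HIT, frames=[3,6,1] (faults so far: 4)
  step 5: ref 1 -> HIT, frames=[3,6,1] (faults so far: 4)
  step 6: ref 3 -> HIT, frames=[3,6,1] (faults so far: 4)
  step 7: ref 2 -> FAULT, evict 6, frames=[3,2,1] (faults so far: 5)
  step 8: ref 2 -> HIT, frames=[3,2,1] (faults so far: 5)
  step 9: ref 1 -> HIT, frames=[3,2,1] (faults so far: 5)
  step 10: ref 2 -> HIT, frames=[3,2,1] (faults so far: 5)
  step 11: ref 6 -> FAULT, evict 3, frames=[6,2,1] (faults so far: 6)
  step 12: ref 6 -> HIT, frames=[6,2,1] (faults so far: 6)
  step 13: ref 6 -> HIT, frames=[6,2,1] (faults so far: 6)
  LRU total faults: 6
--- Optimal ---
  step 0: ref 5 -> FAULT, frames=[5,-,-] (faults so far: 1)
  step 1: ref 6 -> FAULT, frames=[5,6,-] (faults so far: 2)
  step 2: ref 1 -> FAULT, frames=[5,6,1] (faults so far: 3)
  step 3: ref 3 -> FAULT, evict 5, frames=[3,6,1] (faults so far: 4)
  step 4: ref 1 -> HIT, frames=[3,6,1] (faults so far: 4)
  step 5: ref 1 -> HIT, frames=[3,6,1] (faults so far: 4)
  step 6: ref 3 -> HIT, frames=[3,6,1] (faults so far: 4)
  step 7: ref 2 -> FAULT, evict 3, frames=[2,6,1] (faults so far: 5)
  step 8: ref 2 -> HIT, frames=[2,6,1] (faults so far: 5)
  step 9: ref 1 -> HIT, frames=[2,6,1] (faults so far: 5)
  step 10: ref 2 -> HIT, frames=[2,6,1] (faults so far: 5)
  step 11: ref 6 -> HIT, frames=[2,6,1] (faults so far: 5)
  step 12: ref 6 -> HIT, frames=[2,6,1] (faults so far: 5)
  step 13: ref 6 -> HIT, frames=[2,6,1] (faults so far: 5)
  Optimal total faults: 5

Answer: 6 6 5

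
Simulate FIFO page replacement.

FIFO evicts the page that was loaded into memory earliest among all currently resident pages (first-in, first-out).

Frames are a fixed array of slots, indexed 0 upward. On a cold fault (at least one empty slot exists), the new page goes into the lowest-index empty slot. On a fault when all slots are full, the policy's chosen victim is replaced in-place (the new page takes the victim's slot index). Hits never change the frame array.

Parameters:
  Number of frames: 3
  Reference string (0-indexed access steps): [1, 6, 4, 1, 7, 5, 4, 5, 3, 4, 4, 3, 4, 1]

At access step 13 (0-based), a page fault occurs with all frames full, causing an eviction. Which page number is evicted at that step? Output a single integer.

Step 0: ref 1 -> FAULT, frames=[1,-,-]
Step 1: ref 6 -> FAULT, frames=[1,6,-]
Step 2: ref 4 -> FAULT, frames=[1,6,4]
Step 3: ref 1 -> HIT, frames=[1,6,4]
Step 4: ref 7 -> FAULT, evict 1, frames=[7,6,4]
Step 5: ref 5 -> FAULT, evict 6, frames=[7,5,4]
Step 6: ref 4 -> HIT, frames=[7,5,4]
Step 7: ref 5 -> HIT, frames=[7,5,4]
Step 8: ref 3 -> FAULT, evict 4, frames=[7,5,3]
Step 9: ref 4 -> FAULT, evict 7, frames=[4,5,3]
Step 10: ref 4 -> HIT, frames=[4,5,3]
Step 11: ref 3 -> HIT, frames=[4,5,3]
Step 12: ref 4 -> HIT, frames=[4,5,3]
Step 13: ref 1 -> FAULT, evict 5, frames=[4,1,3]
At step 13: evicted page 5

Answer: 5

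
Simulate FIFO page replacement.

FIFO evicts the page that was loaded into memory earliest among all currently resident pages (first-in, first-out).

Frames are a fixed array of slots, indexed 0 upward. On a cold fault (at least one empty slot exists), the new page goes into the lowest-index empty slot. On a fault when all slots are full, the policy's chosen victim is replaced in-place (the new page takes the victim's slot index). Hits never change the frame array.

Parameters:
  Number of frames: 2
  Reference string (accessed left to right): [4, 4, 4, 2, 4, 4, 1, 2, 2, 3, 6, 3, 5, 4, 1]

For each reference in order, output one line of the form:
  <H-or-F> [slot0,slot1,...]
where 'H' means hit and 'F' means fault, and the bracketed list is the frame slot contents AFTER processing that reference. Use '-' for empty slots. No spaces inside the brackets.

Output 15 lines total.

F [4,-]
H [4,-]
H [4,-]
F [4,2]
H [4,2]
H [4,2]
F [1,2]
H [1,2]
H [1,2]
F [1,3]
F [6,3]
H [6,3]
F [6,5]
F [4,5]
F [4,1]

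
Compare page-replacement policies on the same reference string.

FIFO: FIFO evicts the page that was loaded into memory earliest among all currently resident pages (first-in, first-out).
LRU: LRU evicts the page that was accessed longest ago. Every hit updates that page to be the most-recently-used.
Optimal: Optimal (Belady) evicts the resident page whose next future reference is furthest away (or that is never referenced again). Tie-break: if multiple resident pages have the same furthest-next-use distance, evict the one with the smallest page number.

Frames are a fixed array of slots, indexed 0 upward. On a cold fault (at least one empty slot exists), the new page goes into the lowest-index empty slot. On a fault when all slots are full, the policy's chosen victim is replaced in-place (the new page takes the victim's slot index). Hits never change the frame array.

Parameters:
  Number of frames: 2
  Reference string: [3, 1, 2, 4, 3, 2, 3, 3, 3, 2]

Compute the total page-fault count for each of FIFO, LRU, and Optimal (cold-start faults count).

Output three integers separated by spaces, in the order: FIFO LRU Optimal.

Answer: 6 6 5

Derivation:
--- FIFO ---
  step 0: ref 3 -> FAULT, frames=[3,-] (faults so far: 1)
  step 1: ref 1 -> FAULT, frames=[3,1] (faults so far: 2)
  step 2: ref 2 -> FAULT, evict 3, frames=[2,1] (faults so far: 3)
  step 3: ref 4 -> FAULT, evict 1, frames=[2,4] (faults so far: 4)
  step 4: ref 3 -> FAULT, evict 2, frames=[3,4] (faults so far: 5)
  step 5: ref 2 -> FAULT, evict 4, frames=[3,2] (faults so far: 6)
  step 6: ref 3 -> HIT, frames=[3,2] (faults so far: 6)
  step 7: ref 3 -> HIT, frames=[3,2] (faults so far: 6)
  step 8: ref 3 -> HIT, frames=[3,2] (faults so far: 6)
  step 9: ref 2 -> HIT, frames=[3,2] (faults so far: 6)
  FIFO total faults: 6
--- LRU ---
  step 0: ref 3 -> FAULT, frames=[3,-] (faults so far: 1)
  step 1: ref 1 -> FAULT, frames=[3,1] (faults so far: 2)
  step 2: ref 2 -> FAULT, evict 3, frames=[2,1] (faults so far: 3)
  step 3: ref 4 -> FAULT, evict 1, frames=[2,4] (faults so far: 4)
  step 4: ref 3 -> FAULT, evict 2, frames=[3,4] (faults so far: 5)
  step 5: ref 2 -> FAULT, evict 4, frames=[3,2] (faults so far: 6)
  step 6: ref 3 -> HIT, frames=[3,2] (faults so far: 6)
  step 7: ref 3 -> HIT, frames=[3,2] (faults so far: 6)
  step 8: ref 3 -> HIT, frames=[3,2] (faults so far: 6)
  step 9: ref 2 -> HIT, frames=[3,2] (faults so far: 6)
  LRU total faults: 6
--- Optimal ---
  step 0: ref 3 -> FAULT, frames=[3,-] (faults so far: 1)
  step 1: ref 1 -> FAULT, frames=[3,1] (faults so far: 2)
  step 2: ref 2 -> FAULT, evict 1, frames=[3,2] (faults so far: 3)
  step 3: ref 4 -> FAULT, evict 2, frames=[3,4] (faults so far: 4)
  step 4: ref 3 -> HIT, frames=[3,4] (faults so far: 4)
  step 5: ref 2 -> FAULT, evict 4, frames=[3,2] (faults so far: 5)
  step 6: ref 3 -> HIT, frames=[3,2] (faults so far: 5)
  step 7: ref 3 -> HIT, frames=[3,2] (faults so far: 5)
  step 8: ref 3 -> HIT, frames=[3,2] (faults so far: 5)
  step 9: ref 2 -> HIT, frames=[3,2] (faults so far: 5)
  Optimal total faults: 5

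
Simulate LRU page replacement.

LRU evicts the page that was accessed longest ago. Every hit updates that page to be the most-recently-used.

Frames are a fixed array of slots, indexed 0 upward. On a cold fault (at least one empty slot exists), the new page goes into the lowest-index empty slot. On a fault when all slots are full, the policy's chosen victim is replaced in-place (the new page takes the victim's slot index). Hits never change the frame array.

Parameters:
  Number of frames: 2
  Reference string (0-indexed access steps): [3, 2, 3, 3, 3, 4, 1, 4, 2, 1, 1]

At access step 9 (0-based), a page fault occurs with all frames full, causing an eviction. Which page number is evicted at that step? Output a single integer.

Answer: 4

Derivation:
Step 0: ref 3 -> FAULT, frames=[3,-]
Step 1: ref 2 -> FAULT, frames=[3,2]
Step 2: ref 3 -> HIT, frames=[3,2]
Step 3: ref 3 -> HIT, frames=[3,2]
Step 4: ref 3 -> HIT, frames=[3,2]
Step 5: ref 4 -> FAULT, evict 2, frames=[3,4]
Step 6: ref 1 -> FAULT, evict 3, frames=[1,4]
Step 7: ref 4 -> HIT, frames=[1,4]
Step 8: ref 2 -> FAULT, evict 1, frames=[2,4]
Step 9: ref 1 -> FAULT, evict 4, frames=[2,1]
At step 9: evicted page 4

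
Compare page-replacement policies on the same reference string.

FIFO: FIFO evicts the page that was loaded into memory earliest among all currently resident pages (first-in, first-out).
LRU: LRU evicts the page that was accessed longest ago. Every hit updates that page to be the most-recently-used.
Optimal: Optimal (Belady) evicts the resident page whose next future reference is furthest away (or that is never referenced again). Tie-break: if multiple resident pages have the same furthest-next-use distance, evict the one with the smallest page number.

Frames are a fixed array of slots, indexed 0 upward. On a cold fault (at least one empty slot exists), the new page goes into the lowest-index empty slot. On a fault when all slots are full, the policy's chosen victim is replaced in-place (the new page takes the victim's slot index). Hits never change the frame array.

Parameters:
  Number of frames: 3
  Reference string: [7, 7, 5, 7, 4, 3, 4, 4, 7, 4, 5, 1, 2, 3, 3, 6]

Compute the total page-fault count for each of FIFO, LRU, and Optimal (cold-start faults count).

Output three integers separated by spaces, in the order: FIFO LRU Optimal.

Answer: 10 9 8

Derivation:
--- FIFO ---
  step 0: ref 7 -> FAULT, frames=[7,-,-] (faults so far: 1)
  step 1: ref 7 -> HIT, frames=[7,-,-] (faults so far: 1)
  step 2: ref 5 -> FAULT, frames=[7,5,-] (faults so far: 2)
  step 3: ref 7 -> HIT, frames=[7,5,-] (faults so far: 2)
  step 4: ref 4 -> FAULT, frames=[7,5,4] (faults so far: 3)
  step 5: ref 3 -> FAULT, evict 7, frames=[3,5,4] (faults so far: 4)
  step 6: ref 4 -> HIT, frames=[3,5,4] (faults so far: 4)
  step 7: ref 4 -> HIT, frames=[3,5,4] (faults so far: 4)
  step 8: ref 7 -> FAULT, evict 5, frames=[3,7,4] (faults so far: 5)
  step 9: ref 4 -> HIT, frames=[3,7,4] (faults so far: 5)
  step 10: ref 5 -> FAULT, evict 4, frames=[3,7,5] (faults so far: 6)
  step 11: ref 1 -> FAULT, evict 3, frames=[1,7,5] (faults so far: 7)
  step 12: ref 2 -> FAULT, evict 7, frames=[1,2,5] (faults so far: 8)
  step 13: ref 3 -> FAULT, evict 5, frames=[1,2,3] (faults so far: 9)
  step 14: ref 3 -> HIT, frames=[1,2,3] (faults so far: 9)
  step 15: ref 6 -> FAULT, evict 1, frames=[6,2,3] (faults so far: 10)
  FIFO total faults: 10
--- LRU ---
  step 0: ref 7 -> FAULT, frames=[7,-,-] (faults so far: 1)
  step 1: ref 7 -> HIT, frames=[7,-,-] (faults so far: 1)
  step 2: ref 5 -> FAULT, frames=[7,5,-] (faults so far: 2)
  step 3: ref 7 -> HIT, frames=[7,5,-] (faults so far: 2)
  step 4: ref 4 -> FAULT, frames=[7,5,4] (faults so far: 3)
  step 5: ref 3 -> FAULT, evict 5, frames=[7,3,4] (faults so far: 4)
  step 6: ref 4 -> HIT, frames=[7,3,4] (faults so far: 4)
  step 7: ref 4 -> HIT, frames=[7,3,4] (faults so far: 4)
  step 8: ref 7 -> HIT, frames=[7,3,4] (faults so far: 4)
  step 9: ref 4 -> HIT, frames=[7,3,4] (faults so far: 4)
  step 10: ref 5 -> FAULT, evict 3, frames=[7,5,4] (faults so far: 5)
  step 11: ref 1 -> FAULT, evict 7, frames=[1,5,4] (faults so far: 6)
  step 12: ref 2 -> FAULT, evict 4, frames=[1,5,2] (faults so far: 7)
  step 13: ref 3 -> FAULT, evict 5, frames=[1,3,2] (faults so far: 8)
  step 14: ref 3 -> HIT, frames=[1,3,2] (faults so far: 8)
  step 15: ref 6 -> FAULT, evict 1, frames=[6,3,2] (faults so far: 9)
  LRU total faults: 9
--- Optimal ---
  step 0: ref 7 -> FAULT, frames=[7,-,-] (faults so far: 1)
  step 1: ref 7 -> HIT, frames=[7,-,-] (faults so far: 1)
  step 2: ref 5 -> FAULT, frames=[7,5,-] (faults so far: 2)
  step 3: ref 7 -> HIT, frames=[7,5,-] (faults so far: 2)
  step 4: ref 4 -> FAULT, frames=[7,5,4] (faults so far: 3)
  step 5: ref 3 -> FAULT, evict 5, frames=[7,3,4] (faults so far: 4)
  step 6: ref 4 -> HIT, frames=[7,3,4] (faults so far: 4)
  step 7: ref 4 -> HIT, frames=[7,3,4] (faults so far: 4)
  step 8: ref 7 -> HIT, frames=[7,3,4] (faults so far: 4)
  step 9: ref 4 -> HIT, frames=[7,3,4] (faults so far: 4)
  step 10: ref 5 -> FAULT, evict 4, frames=[7,3,5] (faults so far: 5)
  step 11: ref 1 -> FAULT, evict 5, frames=[7,3,1] (faults so far: 6)
  step 12: ref 2 -> FAULT, evict 1, frames=[7,3,2] (faults so far: 7)
  step 13: ref 3 -> HIT, frames=[7,3,2] (faults so far: 7)
  step 14: ref 3 -> HIT, frames=[7,3,2] (faults so far: 7)
  step 15: ref 6 -> FAULT, evict 2, frames=[7,3,6] (faults so far: 8)
  Optimal total faults: 8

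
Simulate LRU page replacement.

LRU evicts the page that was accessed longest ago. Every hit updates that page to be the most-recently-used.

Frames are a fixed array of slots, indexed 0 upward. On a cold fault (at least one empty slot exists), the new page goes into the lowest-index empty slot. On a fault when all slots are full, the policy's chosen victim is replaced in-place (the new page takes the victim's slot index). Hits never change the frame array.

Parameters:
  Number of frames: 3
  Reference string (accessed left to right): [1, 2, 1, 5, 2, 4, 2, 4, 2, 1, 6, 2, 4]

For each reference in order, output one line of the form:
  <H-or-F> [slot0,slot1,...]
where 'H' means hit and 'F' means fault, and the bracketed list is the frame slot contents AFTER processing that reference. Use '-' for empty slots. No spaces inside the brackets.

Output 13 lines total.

F [1,-,-]
F [1,2,-]
H [1,2,-]
F [1,2,5]
H [1,2,5]
F [4,2,5]
H [4,2,5]
H [4,2,5]
H [4,2,5]
F [4,2,1]
F [6,2,1]
H [6,2,1]
F [6,2,4]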